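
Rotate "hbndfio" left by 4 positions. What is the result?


Input: "hbndfio", rotate left by 4
First 4 characters: "hbnd"
Remaining characters: "fio"
Concatenate remaining + first: "fio" + "hbnd" = "fiohbnd"

fiohbnd


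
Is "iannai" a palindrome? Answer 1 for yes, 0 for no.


Input: iannai
Reversed: iannai
  Compare pos 0 ('i') with pos 5 ('i'): match
  Compare pos 1 ('a') with pos 4 ('a'): match
  Compare pos 2 ('n') with pos 3 ('n'): match
Result: palindrome

1


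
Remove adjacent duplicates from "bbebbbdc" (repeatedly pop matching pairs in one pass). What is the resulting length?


Input: bbebbbdc
Stack-based adjacent duplicate removal:
  Read 'b': push. Stack: b
  Read 'b': matches stack top 'b' => pop. Stack: (empty)
  Read 'e': push. Stack: e
  Read 'b': push. Stack: eb
  Read 'b': matches stack top 'b' => pop. Stack: e
  Read 'b': push. Stack: eb
  Read 'd': push. Stack: ebd
  Read 'c': push. Stack: ebdc
Final stack: "ebdc" (length 4)

4


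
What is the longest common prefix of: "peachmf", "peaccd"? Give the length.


Words: peachmf, peaccd
  Position 0: all 'p' => match
  Position 1: all 'e' => match
  Position 2: all 'a' => match
  Position 3: all 'c' => match
  Position 4: ('h', 'c') => mismatch, stop
LCP = "peac" (length 4)

4


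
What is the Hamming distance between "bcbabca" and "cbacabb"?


Comparing "bcbabca" and "cbacabb" position by position:
  Position 0: 'b' vs 'c' => differ
  Position 1: 'c' vs 'b' => differ
  Position 2: 'b' vs 'a' => differ
  Position 3: 'a' vs 'c' => differ
  Position 4: 'b' vs 'a' => differ
  Position 5: 'c' vs 'b' => differ
  Position 6: 'a' vs 'b' => differ
Total differences (Hamming distance): 7

7


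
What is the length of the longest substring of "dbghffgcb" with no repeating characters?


Input: "dbghffgcb"
Sliding window (track last position of each char):
  Position 0 ('d'): window [0,0] length 1 -- new best
  Position 1 ('b'): window [0,1] length 2 -- new best
  Position 2 ('g'): window [0,2] length 3 -- new best
  Position 3 ('h'): window [0,3] length 4 -- new best
  Position 4 ('f'): window [0,4] length 5 -- new best
  Position 5 ('f'): repeat (last at 4), move window start to 5
  Position 5 ('f'): window [5,5] length 1
  Position 6 ('g'): window [5,6] length 2
  Position 7 ('c'): window [5,7] length 3
  Position 8 ('b'): window [5,8] length 4
Longest substring with no repeats: "dbghf" with length 5

5


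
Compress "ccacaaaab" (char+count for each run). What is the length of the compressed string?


Input: ccacaaaab
Runs:
  'c' x 2 => "c2"
  'a' x 1 => "a1"
  'c' x 1 => "c1"
  'a' x 4 => "a4"
  'b' x 1 => "b1"
Compressed: "c2a1c1a4b1"
Compressed length: 10

10


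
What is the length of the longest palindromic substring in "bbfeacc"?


Input: "bbfeacc"
Checking substrings for palindromes:
  [0:2] "bb" (len 2) => palindrome
  [5:7] "cc" (len 2) => palindrome
Longest palindromic substring: "bb" with length 2

2


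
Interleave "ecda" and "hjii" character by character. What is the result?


Interleaving "ecda" and "hjii":
  Position 0: 'e' from first, 'h' from second => "eh"
  Position 1: 'c' from first, 'j' from second => "cj"
  Position 2: 'd' from first, 'i' from second => "di"
  Position 3: 'a' from first, 'i' from second => "ai"
Result: ehcjdiai

ehcjdiai


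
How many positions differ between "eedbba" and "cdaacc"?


Comparing "eedbba" and "cdaacc" position by position:
  Position 0: 'e' vs 'c' => DIFFER
  Position 1: 'e' vs 'd' => DIFFER
  Position 2: 'd' vs 'a' => DIFFER
  Position 3: 'b' vs 'a' => DIFFER
  Position 4: 'b' vs 'c' => DIFFER
  Position 5: 'a' vs 'c' => DIFFER
Positions that differ: 6

6


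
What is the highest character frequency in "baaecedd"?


Input: baaecedd
Character counts:
  'a': 2
  'b': 1
  'c': 1
  'd': 2
  'e': 2
Maximum frequency: 2

2


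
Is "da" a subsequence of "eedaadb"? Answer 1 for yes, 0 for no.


Check if "da" is a subsequence of "eedaadb"
Greedy scan:
  Position 0 ('e'): no match needed
  Position 1 ('e'): no match needed
  Position 2 ('d'): matches sub[0] = 'd'
  Position 3 ('a'): matches sub[1] = 'a'
  Position 4 ('a'): no match needed
  Position 5 ('d'): no match needed
  Position 6 ('b'): no match needed
All 2 characters matched => is a subsequence

1


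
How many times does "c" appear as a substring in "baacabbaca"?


Searching for "c" in "baacabbaca"
Scanning each position:
  Position 0: "b" => no
  Position 1: "a" => no
  Position 2: "a" => no
  Position 3: "c" => MATCH
  Position 4: "a" => no
  Position 5: "b" => no
  Position 6: "b" => no
  Position 7: "a" => no
  Position 8: "c" => MATCH
  Position 9: "a" => no
Total occurrences: 2

2


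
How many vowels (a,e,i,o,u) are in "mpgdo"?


Input: mpgdo
Checking each character:
  'm' at position 0: consonant
  'p' at position 1: consonant
  'g' at position 2: consonant
  'd' at position 3: consonant
  'o' at position 4: vowel (running total: 1)
Total vowels: 1

1


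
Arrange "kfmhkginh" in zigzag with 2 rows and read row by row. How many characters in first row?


Zigzag "kfmhkginh" into 2 rows:
Placing characters:
  'k' => row 0
  'f' => row 1
  'm' => row 0
  'h' => row 1
  'k' => row 0
  'g' => row 1
  'i' => row 0
  'n' => row 1
  'h' => row 0
Rows:
  Row 0: "kmkih"
  Row 1: "fhgn"
First row length: 5

5


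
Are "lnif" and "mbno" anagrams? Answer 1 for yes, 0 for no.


Strings: "lnif", "mbno"
Sorted first:  filn
Sorted second: bmno
Differ at position 0: 'f' vs 'b' => not anagrams

0


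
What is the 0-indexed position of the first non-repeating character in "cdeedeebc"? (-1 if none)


Input: cdeedeebc
Character frequencies:
  'b': 1
  'c': 2
  'd': 2
  'e': 4
Scanning left to right for freq == 1:
  Position 0 ('c'): freq=2, skip
  Position 1 ('d'): freq=2, skip
  Position 2 ('e'): freq=4, skip
  Position 3 ('e'): freq=4, skip
  Position 4 ('d'): freq=2, skip
  Position 5 ('e'): freq=4, skip
  Position 6 ('e'): freq=4, skip
  Position 7 ('b'): unique! => answer = 7

7


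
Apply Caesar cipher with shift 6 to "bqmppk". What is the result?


Caesar cipher: shift "bqmppk" by 6
  'b' (pos 1) + 6 = pos 7 = 'h'
  'q' (pos 16) + 6 = pos 22 = 'w'
  'm' (pos 12) + 6 = pos 18 = 's'
  'p' (pos 15) + 6 = pos 21 = 'v'
  'p' (pos 15) + 6 = pos 21 = 'v'
  'k' (pos 10) + 6 = pos 16 = 'q'
Result: hwsvvq

hwsvvq


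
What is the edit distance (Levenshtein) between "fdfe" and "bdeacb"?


Computing edit distance: "fdfe" -> "bdeacb"
DP table:
           b    d    e    a    c    b
      0    1    2    3    4    5    6
  f   1    1    2    3    4    5    6
  d   2    2    1    2    3    4    5
  f   3    3    2    2    3    4    5
  e   4    4    3    2    3    4    5
Edit distance = dp[4][6] = 5

5


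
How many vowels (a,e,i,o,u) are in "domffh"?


Input: domffh
Checking each character:
  'd' at position 0: consonant
  'o' at position 1: vowel (running total: 1)
  'm' at position 2: consonant
  'f' at position 3: consonant
  'f' at position 4: consonant
  'h' at position 5: consonant
Total vowels: 1

1


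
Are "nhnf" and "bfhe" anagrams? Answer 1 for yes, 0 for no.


Strings: "nhnf", "bfhe"
Sorted first:  fhnn
Sorted second: befh
Differ at position 0: 'f' vs 'b' => not anagrams

0


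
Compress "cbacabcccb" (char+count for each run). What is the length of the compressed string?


Input: cbacabcccb
Runs:
  'c' x 1 => "c1"
  'b' x 1 => "b1"
  'a' x 1 => "a1"
  'c' x 1 => "c1"
  'a' x 1 => "a1"
  'b' x 1 => "b1"
  'c' x 3 => "c3"
  'b' x 1 => "b1"
Compressed: "c1b1a1c1a1b1c3b1"
Compressed length: 16

16


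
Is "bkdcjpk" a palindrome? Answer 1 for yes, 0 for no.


Input: bkdcjpk
Reversed: kpjcdkb
  Compare pos 0 ('b') with pos 6 ('k'): MISMATCH
  Compare pos 1 ('k') with pos 5 ('p'): MISMATCH
  Compare pos 2 ('d') with pos 4 ('j'): MISMATCH
Result: not a palindrome

0


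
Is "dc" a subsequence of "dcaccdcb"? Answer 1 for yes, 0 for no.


Check if "dc" is a subsequence of "dcaccdcb"
Greedy scan:
  Position 0 ('d'): matches sub[0] = 'd'
  Position 1 ('c'): matches sub[1] = 'c'
  Position 2 ('a'): no match needed
  Position 3 ('c'): no match needed
  Position 4 ('c'): no match needed
  Position 5 ('d'): no match needed
  Position 6 ('c'): no match needed
  Position 7 ('b'): no match needed
All 2 characters matched => is a subsequence

1


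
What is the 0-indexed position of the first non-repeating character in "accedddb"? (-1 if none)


Input: accedddb
Character frequencies:
  'a': 1
  'b': 1
  'c': 2
  'd': 3
  'e': 1
Scanning left to right for freq == 1:
  Position 0 ('a'): unique! => answer = 0

0


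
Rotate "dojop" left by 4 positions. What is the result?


Input: "dojop", rotate left by 4
First 4 characters: "dojo"
Remaining characters: "p"
Concatenate remaining + first: "p" + "dojo" = "pdojo"

pdojo


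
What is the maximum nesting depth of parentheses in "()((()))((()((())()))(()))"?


Input: "()((()))((()((())()))(()))"
Tracking depth:
  Position 0 '(': depth becomes 1
  Position 1 ')': depth becomes 0
  Position 2 '(': depth becomes 1
  Position 3 '(': depth becomes 2
  Position 4 '(': depth becomes 3
  Position 5 ')': depth becomes 2
  Position 6 ')': depth becomes 1
  Position 7 ')': depth becomes 0
  Position 8 '(': depth becomes 1
  Position 9 '(': depth becomes 2
  Position 10 '(': depth becomes 3
  Position 11 ')': depth becomes 2
  Position 12 '(': depth becomes 3
  Position 13 '(': depth becomes 4
  Position 14 '(': depth becomes 5
  Position 15 ')': depth becomes 4
  Position 16 ')': depth becomes 3
  Position 17 '(': depth becomes 4
  Position 18 ')': depth becomes 3
  Position 19 ')': depth becomes 2
  Position 20 ')': depth becomes 1
  Position 21 '(': depth becomes 2
  Position 22 '(': depth becomes 3
  Position 23 ')': depth becomes 2
  Position 24 ')': depth becomes 1
  Position 25 ')': depth becomes 0
Maximum depth reached: 5

5


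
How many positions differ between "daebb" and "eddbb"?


Comparing "daebb" and "eddbb" position by position:
  Position 0: 'd' vs 'e' => DIFFER
  Position 1: 'a' vs 'd' => DIFFER
  Position 2: 'e' vs 'd' => DIFFER
  Position 3: 'b' vs 'b' => same
  Position 4: 'b' vs 'b' => same
Positions that differ: 3

3


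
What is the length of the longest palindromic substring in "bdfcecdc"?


Input: "bdfcecdc"
Checking substrings for palindromes:
  [3:6] "cec" (len 3) => palindrome
  [5:8] "cdc" (len 3) => palindrome
Longest palindromic substring: "cec" with length 3

3


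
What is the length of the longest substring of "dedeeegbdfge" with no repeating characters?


Input: "dedeeegbdfge"
Sliding window (track last position of each char):
  Position 0 ('d'): window [0,0] length 1 -- new best
  Position 1 ('e'): window [0,1] length 2 -- new best
  Position 2 ('d'): repeat (last at 0), move window start to 1
  Position 2 ('d'): window [1,2] length 2
  Position 3 ('e'): repeat (last at 1), move window start to 2
  Position 3 ('e'): window [2,3] length 2
  Position 4 ('e'): repeat (last at 3), move window start to 4
  Position 4 ('e'): window [4,4] length 1
  Position 5 ('e'): repeat (last at 4), move window start to 5
  Position 5 ('e'): window [5,5] length 1
  Position 6 ('g'): window [5,6] length 2
  Position 7 ('b'): window [5,7] length 3 -- new best
  Position 8 ('d'): window [5,8] length 4 -- new best
  Position 9 ('f'): window [5,9] length 5 -- new best
  Position 10 ('g'): repeat (last at 6), move window start to 7
  Position 10 ('g'): window [7,10] length 4
  Position 11 ('e'): window [7,11] length 5
Longest substring with no repeats: "egbdf" with length 5

5


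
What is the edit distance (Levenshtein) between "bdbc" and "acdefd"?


Computing edit distance: "bdbc" -> "acdefd"
DP table:
           a    c    d    e    f    d
      0    1    2    3    4    5    6
  b   1    1    2    3    4    5    6
  d   2    2    2    2    3    4    5
  b   3    3    3    3    3    4    5
  c   4    4    3    4    4    4    5
Edit distance = dp[4][6] = 5

5


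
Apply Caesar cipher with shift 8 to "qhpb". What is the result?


Caesar cipher: shift "qhpb" by 8
  'q' (pos 16) + 8 = pos 24 = 'y'
  'h' (pos 7) + 8 = pos 15 = 'p'
  'p' (pos 15) + 8 = pos 23 = 'x'
  'b' (pos 1) + 8 = pos 9 = 'j'
Result: ypxj

ypxj


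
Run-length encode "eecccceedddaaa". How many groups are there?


Input: eecccceedddaaa
Scanning for consecutive runs:
  Group 1: 'e' x 2 (positions 0-1)
  Group 2: 'c' x 4 (positions 2-5)
  Group 3: 'e' x 2 (positions 6-7)
  Group 4: 'd' x 3 (positions 8-10)
  Group 5: 'a' x 3 (positions 11-13)
Total groups: 5

5


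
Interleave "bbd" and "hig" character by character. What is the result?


Interleaving "bbd" and "hig":
  Position 0: 'b' from first, 'h' from second => "bh"
  Position 1: 'b' from first, 'i' from second => "bi"
  Position 2: 'd' from first, 'g' from second => "dg"
Result: bhbidg

bhbidg


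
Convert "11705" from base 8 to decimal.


Input: "11705" in base 8
Positional expansion:
  Digit '1' (value 1) x 8^4 = 4096
  Digit '1' (value 1) x 8^3 = 512
  Digit '7' (value 7) x 8^2 = 448
  Digit '0' (value 0) x 8^1 = 0
  Digit '5' (value 5) x 8^0 = 5
Sum = 5061

5061


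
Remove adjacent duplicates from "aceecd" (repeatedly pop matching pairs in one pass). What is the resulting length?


Input: aceecd
Stack-based adjacent duplicate removal:
  Read 'a': push. Stack: a
  Read 'c': push. Stack: ac
  Read 'e': push. Stack: ace
  Read 'e': matches stack top 'e' => pop. Stack: ac
  Read 'c': matches stack top 'c' => pop. Stack: a
  Read 'd': push. Stack: ad
Final stack: "ad" (length 2)

2


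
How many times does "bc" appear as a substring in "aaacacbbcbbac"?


Searching for "bc" in "aaacacbbcbbac"
Scanning each position:
  Position 0: "aa" => no
  Position 1: "aa" => no
  Position 2: "ac" => no
  Position 3: "ca" => no
  Position 4: "ac" => no
  Position 5: "cb" => no
  Position 6: "bb" => no
  Position 7: "bc" => MATCH
  Position 8: "cb" => no
  Position 9: "bb" => no
  Position 10: "ba" => no
  Position 11: "ac" => no
Total occurrences: 1

1


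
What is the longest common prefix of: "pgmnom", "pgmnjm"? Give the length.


Words: pgmnom, pgmnjm
  Position 0: all 'p' => match
  Position 1: all 'g' => match
  Position 2: all 'm' => match
  Position 3: all 'n' => match
  Position 4: ('o', 'j') => mismatch, stop
LCP = "pgmn" (length 4)

4


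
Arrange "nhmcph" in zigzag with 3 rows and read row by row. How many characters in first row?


Zigzag "nhmcph" into 3 rows:
Placing characters:
  'n' => row 0
  'h' => row 1
  'm' => row 2
  'c' => row 1
  'p' => row 0
  'h' => row 1
Rows:
  Row 0: "np"
  Row 1: "hch"
  Row 2: "m"
First row length: 2

2


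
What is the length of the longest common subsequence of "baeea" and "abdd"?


LCS of "baeea" and "abdd"
DP table:
           a    b    d    d
      0    0    0    0    0
  b   0    0    1    1    1
  a   0    1    1    1    1
  e   0    1    1    1    1
  e   0    1    1    1    1
  a   0    1    1    1    1
LCS length = dp[5][4] = 1

1


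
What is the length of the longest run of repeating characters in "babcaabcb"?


Input: "babcaabcb"
Scanning for longest run:
  Position 1 ('a'): new char, reset run to 1
  Position 2 ('b'): new char, reset run to 1
  Position 3 ('c'): new char, reset run to 1
  Position 4 ('a'): new char, reset run to 1
  Position 5 ('a'): continues run of 'a', length=2
  Position 6 ('b'): new char, reset run to 1
  Position 7 ('c'): new char, reset run to 1
  Position 8 ('b'): new char, reset run to 1
Longest run: 'a' with length 2

2


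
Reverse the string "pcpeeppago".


Input: pcpeeppago
Reading characters right to left:
  Position 9: 'o'
  Position 8: 'g'
  Position 7: 'a'
  Position 6: 'p'
  Position 5: 'p'
  Position 4: 'e'
  Position 3: 'e'
  Position 2: 'p'
  Position 1: 'c'
  Position 0: 'p'
Reversed: ogappeepcp

ogappeepcp


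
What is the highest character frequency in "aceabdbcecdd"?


Input: aceabdbcecdd
Character counts:
  'a': 2
  'b': 2
  'c': 3
  'd': 3
  'e': 2
Maximum frequency: 3

3


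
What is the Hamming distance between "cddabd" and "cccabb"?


Comparing "cddabd" and "cccabb" position by position:
  Position 0: 'c' vs 'c' => same
  Position 1: 'd' vs 'c' => differ
  Position 2: 'd' vs 'c' => differ
  Position 3: 'a' vs 'a' => same
  Position 4: 'b' vs 'b' => same
  Position 5: 'd' vs 'b' => differ
Total differences (Hamming distance): 3

3


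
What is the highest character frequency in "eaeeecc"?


Input: eaeeecc
Character counts:
  'a': 1
  'c': 2
  'e': 4
Maximum frequency: 4

4


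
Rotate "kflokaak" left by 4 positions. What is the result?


Input: "kflokaak", rotate left by 4
First 4 characters: "kflo"
Remaining characters: "kaak"
Concatenate remaining + first: "kaak" + "kflo" = "kaakkflo"

kaakkflo


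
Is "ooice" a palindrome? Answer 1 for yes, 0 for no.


Input: ooice
Reversed: ecioo
  Compare pos 0 ('o') with pos 4 ('e'): MISMATCH
  Compare pos 1 ('o') with pos 3 ('c'): MISMATCH
Result: not a palindrome

0


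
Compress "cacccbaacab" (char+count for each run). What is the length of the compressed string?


Input: cacccbaacab
Runs:
  'c' x 1 => "c1"
  'a' x 1 => "a1"
  'c' x 3 => "c3"
  'b' x 1 => "b1"
  'a' x 2 => "a2"
  'c' x 1 => "c1"
  'a' x 1 => "a1"
  'b' x 1 => "b1"
Compressed: "c1a1c3b1a2c1a1b1"
Compressed length: 16

16


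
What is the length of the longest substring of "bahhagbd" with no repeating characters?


Input: "bahhagbd"
Sliding window (track last position of each char):
  Position 0 ('b'): window [0,0] length 1 -- new best
  Position 1 ('a'): window [0,1] length 2 -- new best
  Position 2 ('h'): window [0,2] length 3 -- new best
  Position 3 ('h'): repeat (last at 2), move window start to 3
  Position 3 ('h'): window [3,3] length 1
  Position 4 ('a'): window [3,4] length 2
  Position 5 ('g'): window [3,5] length 3
  Position 6 ('b'): window [3,6] length 4 -- new best
  Position 7 ('d'): window [3,7] length 5 -- new best
Longest substring with no repeats: "hagbd" with length 5

5


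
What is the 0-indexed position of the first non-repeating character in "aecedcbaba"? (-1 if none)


Input: aecedcbaba
Character frequencies:
  'a': 3
  'b': 2
  'c': 2
  'd': 1
  'e': 2
Scanning left to right for freq == 1:
  Position 0 ('a'): freq=3, skip
  Position 1 ('e'): freq=2, skip
  Position 2 ('c'): freq=2, skip
  Position 3 ('e'): freq=2, skip
  Position 4 ('d'): unique! => answer = 4

4


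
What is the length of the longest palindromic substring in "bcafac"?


Input: "bcafac"
Checking substrings for palindromes:
  [1:6] "cafac" (len 5) => palindrome
  [2:5] "afa" (len 3) => palindrome
Longest palindromic substring: "cafac" with length 5

5


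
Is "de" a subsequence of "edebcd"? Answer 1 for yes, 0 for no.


Check if "de" is a subsequence of "edebcd"
Greedy scan:
  Position 0 ('e'): no match needed
  Position 1 ('d'): matches sub[0] = 'd'
  Position 2 ('e'): matches sub[1] = 'e'
  Position 3 ('b'): no match needed
  Position 4 ('c'): no match needed
  Position 5 ('d'): no match needed
All 2 characters matched => is a subsequence

1


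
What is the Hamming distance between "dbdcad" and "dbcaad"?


Comparing "dbdcad" and "dbcaad" position by position:
  Position 0: 'd' vs 'd' => same
  Position 1: 'b' vs 'b' => same
  Position 2: 'd' vs 'c' => differ
  Position 3: 'c' vs 'a' => differ
  Position 4: 'a' vs 'a' => same
  Position 5: 'd' vs 'd' => same
Total differences (Hamming distance): 2

2


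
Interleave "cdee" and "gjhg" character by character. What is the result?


Interleaving "cdee" and "gjhg":
  Position 0: 'c' from first, 'g' from second => "cg"
  Position 1: 'd' from first, 'j' from second => "dj"
  Position 2: 'e' from first, 'h' from second => "eh"
  Position 3: 'e' from first, 'g' from second => "eg"
Result: cgdjeheg

cgdjeheg


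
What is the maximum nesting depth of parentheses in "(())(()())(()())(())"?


Input: "(())(()())(()())(())"
Tracking depth:
  Position 0 '(': depth becomes 1
  Position 1 '(': depth becomes 2
  Position 2 ')': depth becomes 1
  Position 3 ')': depth becomes 0
  Position 4 '(': depth becomes 1
  Position 5 '(': depth becomes 2
  Position 6 ')': depth becomes 1
  Position 7 '(': depth becomes 2
  Position 8 ')': depth becomes 1
  Position 9 ')': depth becomes 0
  Position 10 '(': depth becomes 1
  Position 11 '(': depth becomes 2
  Position 12 ')': depth becomes 1
  Position 13 '(': depth becomes 2
  Position 14 ')': depth becomes 1
  Position 15 ')': depth becomes 0
  Position 16 '(': depth becomes 1
  Position 17 '(': depth becomes 2
  Position 18 ')': depth becomes 1
  Position 19 ')': depth becomes 0
Maximum depth reached: 2

2


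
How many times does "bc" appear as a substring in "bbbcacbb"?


Searching for "bc" in "bbbcacbb"
Scanning each position:
  Position 0: "bb" => no
  Position 1: "bb" => no
  Position 2: "bc" => MATCH
  Position 3: "ca" => no
  Position 4: "ac" => no
  Position 5: "cb" => no
  Position 6: "bb" => no
Total occurrences: 1

1


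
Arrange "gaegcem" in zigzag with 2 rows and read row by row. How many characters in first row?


Zigzag "gaegcem" into 2 rows:
Placing characters:
  'g' => row 0
  'a' => row 1
  'e' => row 0
  'g' => row 1
  'c' => row 0
  'e' => row 1
  'm' => row 0
Rows:
  Row 0: "gecm"
  Row 1: "age"
First row length: 4

4


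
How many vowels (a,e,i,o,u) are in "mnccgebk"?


Input: mnccgebk
Checking each character:
  'm' at position 0: consonant
  'n' at position 1: consonant
  'c' at position 2: consonant
  'c' at position 3: consonant
  'g' at position 4: consonant
  'e' at position 5: vowel (running total: 1)
  'b' at position 6: consonant
  'k' at position 7: consonant
Total vowels: 1

1


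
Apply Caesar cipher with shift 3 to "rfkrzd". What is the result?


Caesar cipher: shift "rfkrzd" by 3
  'r' (pos 17) + 3 = pos 20 = 'u'
  'f' (pos 5) + 3 = pos 8 = 'i'
  'k' (pos 10) + 3 = pos 13 = 'n'
  'r' (pos 17) + 3 = pos 20 = 'u'
  'z' (pos 25) + 3 = pos 2 = 'c'
  'd' (pos 3) + 3 = pos 6 = 'g'
Result: uinucg

uinucg


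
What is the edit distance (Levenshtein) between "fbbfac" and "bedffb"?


Computing edit distance: "fbbfac" -> "bedffb"
DP table:
           b    e    d    f    f    b
      0    1    2    3    4    5    6
  f   1    1    2    3    3    4    5
  b   2    1    2    3    4    4    4
  b   3    2    2    3    4    5    4
  f   4    3    3    3    3    4    5
  a   5    4    4    4    4    4    5
  c   6    5    5    5    5    5    5
Edit distance = dp[6][6] = 5

5


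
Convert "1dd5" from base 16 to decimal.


Input: "1dd5" in base 16
Positional expansion:
  Digit '1' (value 1) x 16^3 = 4096
  Digit 'd' (value 13) x 16^2 = 3328
  Digit 'd' (value 13) x 16^1 = 208
  Digit '5' (value 5) x 16^0 = 5
Sum = 7637

7637


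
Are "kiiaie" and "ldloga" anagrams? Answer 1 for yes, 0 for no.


Strings: "kiiaie", "ldloga"
Sorted first:  aeiiik
Sorted second: adgllo
Differ at position 1: 'e' vs 'd' => not anagrams

0


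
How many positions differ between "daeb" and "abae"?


Comparing "daeb" and "abae" position by position:
  Position 0: 'd' vs 'a' => DIFFER
  Position 1: 'a' vs 'b' => DIFFER
  Position 2: 'e' vs 'a' => DIFFER
  Position 3: 'b' vs 'e' => DIFFER
Positions that differ: 4

4


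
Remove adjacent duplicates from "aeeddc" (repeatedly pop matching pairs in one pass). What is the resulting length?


Input: aeeddc
Stack-based adjacent duplicate removal:
  Read 'a': push. Stack: a
  Read 'e': push. Stack: ae
  Read 'e': matches stack top 'e' => pop. Stack: a
  Read 'd': push. Stack: ad
  Read 'd': matches stack top 'd' => pop. Stack: a
  Read 'c': push. Stack: ac
Final stack: "ac" (length 2)

2


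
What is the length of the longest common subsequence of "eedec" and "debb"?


LCS of "eedec" and "debb"
DP table:
           d    e    b    b
      0    0    0    0    0
  e   0    0    1    1    1
  e   0    0    1    1    1
  d   0    1    1    1    1
  e   0    1    2    2    2
  c   0    1    2    2    2
LCS length = dp[5][4] = 2

2


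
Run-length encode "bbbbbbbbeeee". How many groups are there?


Input: bbbbbbbbeeee
Scanning for consecutive runs:
  Group 1: 'b' x 8 (positions 0-7)
  Group 2: 'e' x 4 (positions 8-11)
Total groups: 2

2


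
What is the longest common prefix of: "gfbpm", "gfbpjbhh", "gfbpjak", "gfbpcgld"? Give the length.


Words: gfbpm, gfbpjbhh, gfbpjak, gfbpcgld
  Position 0: all 'g' => match
  Position 1: all 'f' => match
  Position 2: all 'b' => match
  Position 3: all 'p' => match
  Position 4: ('m', 'j', 'j', 'c') => mismatch, stop
LCP = "gfbp" (length 4)

4


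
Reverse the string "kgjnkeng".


Input: kgjnkeng
Reading characters right to left:
  Position 7: 'g'
  Position 6: 'n'
  Position 5: 'e'
  Position 4: 'k'
  Position 3: 'n'
  Position 2: 'j'
  Position 1: 'g'
  Position 0: 'k'
Reversed: gneknjgk

gneknjgk


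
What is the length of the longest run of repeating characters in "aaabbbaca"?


Input: "aaabbbaca"
Scanning for longest run:
  Position 1 ('a'): continues run of 'a', length=2
  Position 2 ('a'): continues run of 'a', length=3
  Position 3 ('b'): new char, reset run to 1
  Position 4 ('b'): continues run of 'b', length=2
  Position 5 ('b'): continues run of 'b', length=3
  Position 6 ('a'): new char, reset run to 1
  Position 7 ('c'): new char, reset run to 1
  Position 8 ('a'): new char, reset run to 1
Longest run: 'a' with length 3

3


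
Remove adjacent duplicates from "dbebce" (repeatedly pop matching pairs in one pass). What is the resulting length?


Input: dbebce
Stack-based adjacent duplicate removal:
  Read 'd': push. Stack: d
  Read 'b': push. Stack: db
  Read 'e': push. Stack: dbe
  Read 'b': push. Stack: dbeb
  Read 'c': push. Stack: dbebc
  Read 'e': push. Stack: dbebce
Final stack: "dbebce" (length 6)

6


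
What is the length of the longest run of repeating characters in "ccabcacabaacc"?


Input: "ccabcacabaacc"
Scanning for longest run:
  Position 1 ('c'): continues run of 'c', length=2
  Position 2 ('a'): new char, reset run to 1
  Position 3 ('b'): new char, reset run to 1
  Position 4 ('c'): new char, reset run to 1
  Position 5 ('a'): new char, reset run to 1
  Position 6 ('c'): new char, reset run to 1
  Position 7 ('a'): new char, reset run to 1
  Position 8 ('b'): new char, reset run to 1
  Position 9 ('a'): new char, reset run to 1
  Position 10 ('a'): continues run of 'a', length=2
  Position 11 ('c'): new char, reset run to 1
  Position 12 ('c'): continues run of 'c', length=2
Longest run: 'c' with length 2

2


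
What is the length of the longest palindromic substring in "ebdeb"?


Input: "ebdeb"
Checking substrings for palindromes:
  No multi-char palindromic substrings found
Longest palindromic substring: "e" with length 1

1


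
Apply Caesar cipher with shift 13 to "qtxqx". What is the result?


Caesar cipher: shift "qtxqx" by 13
  'q' (pos 16) + 13 = pos 3 = 'd'
  't' (pos 19) + 13 = pos 6 = 'g'
  'x' (pos 23) + 13 = pos 10 = 'k'
  'q' (pos 16) + 13 = pos 3 = 'd'
  'x' (pos 23) + 13 = pos 10 = 'k'
Result: dgkdk

dgkdk


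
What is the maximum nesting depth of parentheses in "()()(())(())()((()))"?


Input: "()()(())(())()((()))"
Tracking depth:
  Position 0 '(': depth becomes 1
  Position 1 ')': depth becomes 0
  Position 2 '(': depth becomes 1
  Position 3 ')': depth becomes 0
  Position 4 '(': depth becomes 1
  Position 5 '(': depth becomes 2
  Position 6 ')': depth becomes 1
  Position 7 ')': depth becomes 0
  Position 8 '(': depth becomes 1
  Position 9 '(': depth becomes 2
  Position 10 ')': depth becomes 1
  Position 11 ')': depth becomes 0
  Position 12 '(': depth becomes 1
  Position 13 ')': depth becomes 0
  Position 14 '(': depth becomes 1
  Position 15 '(': depth becomes 2
  Position 16 '(': depth becomes 3
  Position 17 ')': depth becomes 2
  Position 18 ')': depth becomes 1
  Position 19 ')': depth becomes 0
Maximum depth reached: 3

3


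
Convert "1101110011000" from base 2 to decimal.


Input: "1101110011000" in base 2
Positional expansion:
  Digit '1' (value 1) x 2^12 = 4096
  Digit '1' (value 1) x 2^11 = 2048
  Digit '0' (value 0) x 2^10 = 0
  Digit '1' (value 1) x 2^9 = 512
  Digit '1' (value 1) x 2^8 = 256
  Digit '1' (value 1) x 2^7 = 128
  Digit '0' (value 0) x 2^6 = 0
  Digit '0' (value 0) x 2^5 = 0
  Digit '1' (value 1) x 2^4 = 16
  Digit '1' (value 1) x 2^3 = 8
  Digit '0' (value 0) x 2^2 = 0
  Digit '0' (value 0) x 2^1 = 0
  Digit '0' (value 0) x 2^0 = 0
Sum = 7064

7064


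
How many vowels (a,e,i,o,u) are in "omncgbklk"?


Input: omncgbklk
Checking each character:
  'o' at position 0: vowel (running total: 1)
  'm' at position 1: consonant
  'n' at position 2: consonant
  'c' at position 3: consonant
  'g' at position 4: consonant
  'b' at position 5: consonant
  'k' at position 6: consonant
  'l' at position 7: consonant
  'k' at position 8: consonant
Total vowels: 1

1


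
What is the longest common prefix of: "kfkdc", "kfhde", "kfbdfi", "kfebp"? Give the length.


Words: kfkdc, kfhde, kfbdfi, kfebp
  Position 0: all 'k' => match
  Position 1: all 'f' => match
  Position 2: ('k', 'h', 'b', 'e') => mismatch, stop
LCP = "kf" (length 2)

2


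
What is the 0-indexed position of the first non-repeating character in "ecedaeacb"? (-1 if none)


Input: ecedaeacb
Character frequencies:
  'a': 2
  'b': 1
  'c': 2
  'd': 1
  'e': 3
Scanning left to right for freq == 1:
  Position 0 ('e'): freq=3, skip
  Position 1 ('c'): freq=2, skip
  Position 2 ('e'): freq=3, skip
  Position 3 ('d'): unique! => answer = 3

3


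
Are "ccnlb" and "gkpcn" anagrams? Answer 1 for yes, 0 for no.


Strings: "ccnlb", "gkpcn"
Sorted first:  bccln
Sorted second: cgknp
Differ at position 0: 'b' vs 'c' => not anagrams

0


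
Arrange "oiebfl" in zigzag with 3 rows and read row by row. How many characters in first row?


Zigzag "oiebfl" into 3 rows:
Placing characters:
  'o' => row 0
  'i' => row 1
  'e' => row 2
  'b' => row 1
  'f' => row 0
  'l' => row 1
Rows:
  Row 0: "of"
  Row 1: "ibl"
  Row 2: "e"
First row length: 2

2


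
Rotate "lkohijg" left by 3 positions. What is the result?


Input: "lkohijg", rotate left by 3
First 3 characters: "lko"
Remaining characters: "hijg"
Concatenate remaining + first: "hijg" + "lko" = "hijglko"

hijglko


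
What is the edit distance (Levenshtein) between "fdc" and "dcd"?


Computing edit distance: "fdc" -> "dcd"
DP table:
           d    c    d
      0    1    2    3
  f   1    1    2    3
  d   2    1    2    2
  c   3    2    1    2
Edit distance = dp[3][3] = 2

2


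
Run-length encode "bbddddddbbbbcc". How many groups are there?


Input: bbddddddbbbbcc
Scanning for consecutive runs:
  Group 1: 'b' x 2 (positions 0-1)
  Group 2: 'd' x 6 (positions 2-7)
  Group 3: 'b' x 4 (positions 8-11)
  Group 4: 'c' x 2 (positions 12-13)
Total groups: 4

4


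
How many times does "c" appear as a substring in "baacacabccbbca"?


Searching for "c" in "baacacabccbbca"
Scanning each position:
  Position 0: "b" => no
  Position 1: "a" => no
  Position 2: "a" => no
  Position 3: "c" => MATCH
  Position 4: "a" => no
  Position 5: "c" => MATCH
  Position 6: "a" => no
  Position 7: "b" => no
  Position 8: "c" => MATCH
  Position 9: "c" => MATCH
  Position 10: "b" => no
  Position 11: "b" => no
  Position 12: "c" => MATCH
  Position 13: "a" => no
Total occurrences: 5

5


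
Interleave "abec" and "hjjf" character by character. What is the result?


Interleaving "abec" and "hjjf":
  Position 0: 'a' from first, 'h' from second => "ah"
  Position 1: 'b' from first, 'j' from second => "bj"
  Position 2: 'e' from first, 'j' from second => "ej"
  Position 3: 'c' from first, 'f' from second => "cf"
Result: ahbjejcf

ahbjejcf


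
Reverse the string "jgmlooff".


Input: jgmlooff
Reading characters right to left:
  Position 7: 'f'
  Position 6: 'f'
  Position 5: 'o'
  Position 4: 'o'
  Position 3: 'l'
  Position 2: 'm'
  Position 1: 'g'
  Position 0: 'j'
Reversed: ffoolmgj

ffoolmgj


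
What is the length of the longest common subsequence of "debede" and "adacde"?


LCS of "debede" and "adacde"
DP table:
           a    d    a    c    d    e
      0    0    0    0    0    0    0
  d   0    0    1    1    1    1    1
  e   0    0    1    1    1    1    2
  b   0    0    1    1    1    1    2
  e   0    0    1    1    1    1    2
  d   0    0    1    1    1    2    2
  e   0    0    1    1    1    2    3
LCS length = dp[6][6] = 3

3


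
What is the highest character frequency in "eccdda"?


Input: eccdda
Character counts:
  'a': 1
  'c': 2
  'd': 2
  'e': 1
Maximum frequency: 2

2


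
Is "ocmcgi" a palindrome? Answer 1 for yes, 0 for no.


Input: ocmcgi
Reversed: igcmco
  Compare pos 0 ('o') with pos 5 ('i'): MISMATCH
  Compare pos 1 ('c') with pos 4 ('g'): MISMATCH
  Compare pos 2 ('m') with pos 3 ('c'): MISMATCH
Result: not a palindrome

0


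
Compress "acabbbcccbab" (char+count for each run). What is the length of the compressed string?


Input: acabbbcccbab
Runs:
  'a' x 1 => "a1"
  'c' x 1 => "c1"
  'a' x 1 => "a1"
  'b' x 3 => "b3"
  'c' x 3 => "c3"
  'b' x 1 => "b1"
  'a' x 1 => "a1"
  'b' x 1 => "b1"
Compressed: "a1c1a1b3c3b1a1b1"
Compressed length: 16

16


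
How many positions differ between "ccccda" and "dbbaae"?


Comparing "ccccda" and "dbbaae" position by position:
  Position 0: 'c' vs 'd' => DIFFER
  Position 1: 'c' vs 'b' => DIFFER
  Position 2: 'c' vs 'b' => DIFFER
  Position 3: 'c' vs 'a' => DIFFER
  Position 4: 'd' vs 'a' => DIFFER
  Position 5: 'a' vs 'e' => DIFFER
Positions that differ: 6

6


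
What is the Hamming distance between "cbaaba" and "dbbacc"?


Comparing "cbaaba" and "dbbacc" position by position:
  Position 0: 'c' vs 'd' => differ
  Position 1: 'b' vs 'b' => same
  Position 2: 'a' vs 'b' => differ
  Position 3: 'a' vs 'a' => same
  Position 4: 'b' vs 'c' => differ
  Position 5: 'a' vs 'c' => differ
Total differences (Hamming distance): 4

4


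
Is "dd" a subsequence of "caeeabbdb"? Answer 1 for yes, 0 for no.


Check if "dd" is a subsequence of "caeeabbdb"
Greedy scan:
  Position 0 ('c'): no match needed
  Position 1 ('a'): no match needed
  Position 2 ('e'): no match needed
  Position 3 ('e'): no match needed
  Position 4 ('a'): no match needed
  Position 5 ('b'): no match needed
  Position 6 ('b'): no match needed
  Position 7 ('d'): matches sub[0] = 'd'
  Position 8 ('b'): no match needed
Only matched 1/2 characters => not a subsequence

0


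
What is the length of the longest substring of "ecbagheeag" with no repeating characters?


Input: "ecbagheeag"
Sliding window (track last position of each char):
  Position 0 ('e'): window [0,0] length 1 -- new best
  Position 1 ('c'): window [0,1] length 2 -- new best
  Position 2 ('b'): window [0,2] length 3 -- new best
  Position 3 ('a'): window [0,3] length 4 -- new best
  Position 4 ('g'): window [0,4] length 5 -- new best
  Position 5 ('h'): window [0,5] length 6 -- new best
  Position 6 ('e'): repeat (last at 0), move window start to 1
  Position 6 ('e'): window [1,6] length 6
  Position 7 ('e'): repeat (last at 6), move window start to 7
  Position 7 ('e'): window [7,7] length 1
  Position 8 ('a'): window [7,8] length 2
  Position 9 ('g'): window [7,9] length 3
Longest substring with no repeats: "ecbagh" with length 6

6


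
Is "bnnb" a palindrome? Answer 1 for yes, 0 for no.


Input: bnnb
Reversed: bnnb
  Compare pos 0 ('b') with pos 3 ('b'): match
  Compare pos 1 ('n') with pos 2 ('n'): match
Result: palindrome

1


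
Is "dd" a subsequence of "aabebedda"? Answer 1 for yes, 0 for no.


Check if "dd" is a subsequence of "aabebedda"
Greedy scan:
  Position 0 ('a'): no match needed
  Position 1 ('a'): no match needed
  Position 2 ('b'): no match needed
  Position 3 ('e'): no match needed
  Position 4 ('b'): no match needed
  Position 5 ('e'): no match needed
  Position 6 ('d'): matches sub[0] = 'd'
  Position 7 ('d'): matches sub[1] = 'd'
  Position 8 ('a'): no match needed
All 2 characters matched => is a subsequence

1


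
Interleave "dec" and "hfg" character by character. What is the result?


Interleaving "dec" and "hfg":
  Position 0: 'd' from first, 'h' from second => "dh"
  Position 1: 'e' from first, 'f' from second => "ef"
  Position 2: 'c' from first, 'g' from second => "cg"
Result: dhefcg

dhefcg


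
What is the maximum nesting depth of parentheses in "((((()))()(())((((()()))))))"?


Input: "((((()))()(())((((()()))))))"
Tracking depth:
  Position 0 '(': depth becomes 1
  Position 1 '(': depth becomes 2
  Position 2 '(': depth becomes 3
  Position 3 '(': depth becomes 4
  Position 4 '(': depth becomes 5
  Position 5 ')': depth becomes 4
  Position 6 ')': depth becomes 3
  Position 7 ')': depth becomes 2
  Position 8 '(': depth becomes 3
  Position 9 ')': depth becomes 2
  Position 10 '(': depth becomes 3
  Position 11 '(': depth becomes 4
  Position 12 ')': depth becomes 3
  Position 13 ')': depth becomes 2
  Position 14 '(': depth becomes 3
  Position 15 '(': depth becomes 4
  Position 16 '(': depth becomes 5
  Position 17 '(': depth becomes 6
  Position 18 '(': depth becomes 7
  Position 19 ')': depth becomes 6
  Position 20 '(': depth becomes 7
  Position 21 ')': depth becomes 6
  Position 22 ')': depth becomes 5
  Position 23 ')': depth becomes 4
  Position 24 ')': depth becomes 3
  Position 25 ')': depth becomes 2
  Position 26 ')': depth becomes 1
  Position 27 ')': depth becomes 0
Maximum depth reached: 7

7


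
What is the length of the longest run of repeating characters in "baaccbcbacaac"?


Input: "baaccbcbacaac"
Scanning for longest run:
  Position 1 ('a'): new char, reset run to 1
  Position 2 ('a'): continues run of 'a', length=2
  Position 3 ('c'): new char, reset run to 1
  Position 4 ('c'): continues run of 'c', length=2
  Position 5 ('b'): new char, reset run to 1
  Position 6 ('c'): new char, reset run to 1
  Position 7 ('b'): new char, reset run to 1
  Position 8 ('a'): new char, reset run to 1
  Position 9 ('c'): new char, reset run to 1
  Position 10 ('a'): new char, reset run to 1
  Position 11 ('a'): continues run of 'a', length=2
  Position 12 ('c'): new char, reset run to 1
Longest run: 'a' with length 2

2


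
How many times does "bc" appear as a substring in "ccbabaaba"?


Searching for "bc" in "ccbabaaba"
Scanning each position:
  Position 0: "cc" => no
  Position 1: "cb" => no
  Position 2: "ba" => no
  Position 3: "ab" => no
  Position 4: "ba" => no
  Position 5: "aa" => no
  Position 6: "ab" => no
  Position 7: "ba" => no
Total occurrences: 0

0


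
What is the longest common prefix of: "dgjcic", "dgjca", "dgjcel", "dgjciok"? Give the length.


Words: dgjcic, dgjca, dgjcel, dgjciok
  Position 0: all 'd' => match
  Position 1: all 'g' => match
  Position 2: all 'j' => match
  Position 3: all 'c' => match
  Position 4: ('i', 'a', 'e', 'i') => mismatch, stop
LCP = "dgjc" (length 4)

4


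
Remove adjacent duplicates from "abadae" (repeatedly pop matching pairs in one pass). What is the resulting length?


Input: abadae
Stack-based adjacent duplicate removal:
  Read 'a': push. Stack: a
  Read 'b': push. Stack: ab
  Read 'a': push. Stack: aba
  Read 'd': push. Stack: abad
  Read 'a': push. Stack: abada
  Read 'e': push. Stack: abadae
Final stack: "abadae" (length 6)

6


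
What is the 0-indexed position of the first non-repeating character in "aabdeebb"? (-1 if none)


Input: aabdeebb
Character frequencies:
  'a': 2
  'b': 3
  'd': 1
  'e': 2
Scanning left to right for freq == 1:
  Position 0 ('a'): freq=2, skip
  Position 1 ('a'): freq=2, skip
  Position 2 ('b'): freq=3, skip
  Position 3 ('d'): unique! => answer = 3

3


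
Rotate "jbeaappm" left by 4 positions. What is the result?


Input: "jbeaappm", rotate left by 4
First 4 characters: "jbea"
Remaining characters: "appm"
Concatenate remaining + first: "appm" + "jbea" = "appmjbea"

appmjbea


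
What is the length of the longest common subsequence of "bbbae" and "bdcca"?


LCS of "bbbae" and "bdcca"
DP table:
           b    d    c    c    a
      0    0    0    0    0    0
  b   0    1    1    1    1    1
  b   0    1    1    1    1    1
  b   0    1    1    1    1    1
  a   0    1    1    1    1    2
  e   0    1    1    1    1    2
LCS length = dp[5][5] = 2

2
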